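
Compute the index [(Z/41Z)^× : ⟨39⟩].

By Lagrange's theorem, ord_41(39) divides φ(41) = 41 − 1 = 40 = 2^3 · 5.
Divisors of 40: 1, 2, 4, 5, 8, 10, 20, 40.
Test each divisor d:
39^1 ≡ 39 (mod 41)
39^2 ≡ 4 (mod 41)
39^4 ≡ 16 (mod 41)
39^5 ≡ 9 (mod 41)
39^8 ≡ 10 (mod 41)
39^10 ≡ 40 (mod 41)
39^20 ≡ 1 (mod 41) ✓
So ord_41(39) = 20, hence |⟨39⟩| = 20.
The index is φ(41) / ord(39) = 40 / 20 = 2.

2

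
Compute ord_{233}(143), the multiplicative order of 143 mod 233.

232

Since 143 ∈ (Z/233Z)^×, its order divides φ(233) = 233 − 1 = 232 = 2^3 · 29.
Divisors of 232: 1, 2, 4, 8, 29, 58, 116, 232.
Test each divisor d:
143^1 ≡ 143
143^2 ≡ 178
143^4 ≡ 229
143^8 ≡ 16
143^29 ≡ 136
143^58 ≡ 89
143^116 ≡ 232
143^232 ≡ 1
Hence ord(143) = 232.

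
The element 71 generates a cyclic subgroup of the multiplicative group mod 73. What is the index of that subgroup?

Since 71 ∈ (Z/73Z)^×, its order divides φ(73) = 73 − 1 = 72 = 2^3 · 3^2.
Divisors of 72: 1, 2, 3, 4, 6, 8, 9, 12, 18, 24, 36, 72.
Check 71^d mod 73 for each divisor in increasing order:
71^1 ≡ 71
71^2 ≡ 4
71^3 ≡ 65
71^4 ≡ 16
71^6 ≡ 64
71^8 ≡ 37
71^9 ≡ 72
71^12 ≡ 8
71^18 ≡ 1
Thus |⟨71⟩| = ord(71) = 18.
The index is φ(73) / ord(71) = 72 / 18 = 4.

4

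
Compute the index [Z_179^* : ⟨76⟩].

Since 76 ∈ (Z/179Z)^×, its order divides φ(179) = 179 − 1 = 178 = 2 · 89.
Divisors of 178: 1, 2, 89, 178.
Evaluate successive powers at the divisors of 178:
76^1 ≡ 76 (mod 179)
76^2 ≡ 48 (mod 179)
76^89 ≡ 1 (mod 179) ✓
The order of 76 is 89, so the subgroup it generates has 89 elements.
The index is φ(179) / ord(76) = 178 / 89 = 2.

2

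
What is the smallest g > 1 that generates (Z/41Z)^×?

φ(41) = 41 − 1 = 40 = 2^3 · 5.
g is a primitive root iff g^(40/q) ≢ 1 (mod 41) for each prime q ∈ {2, 5}.
g = 2: 2^20 ≡ 1 — hits 1, so not a primitive root.
g = 3: 3^20 ≡ 40; 3^8 ≡ 1 — hits 1, so not a primitive root.
g = 4: 4^20 ≡ 1 — hits 1, so not a primitive root.
g = 5: 5^20 ≡ 1 — hits 1, so not a primitive root.
g = 6: 6^20 ≡ 40; 6^8 ≡ 10 — none is 1, so 6 is a primitive root.
So 6 is the smallest generator of (Z/41Z)^×.

6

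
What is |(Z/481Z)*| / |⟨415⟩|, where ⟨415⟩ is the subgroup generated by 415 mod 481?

Since 415 ∈ (Z/481Z)^×, its order divides φ(481) = φ(13·37) = (13−1)·(37−1) = 12·36 = 432 = 2^4 · 3^3.
Divisors of 432: 1, 2, 3, 4, 6, 8, 9, 12, 16, 18, 24, 27, 36, 48, 54, 72, 108, 144, 216, 432.
Check 415^d mod 481 for each divisor in increasing order:
415^1 ≡ 415 (mod 481)
415^2 ≡ 27 (mod 481)
415^3 ≡ 142 (mod 481)
415^4 ≡ 248 (mod 481)
415^6 ≡ 443 (mod 481)
415^8 ≡ 417 (mod 481)
415^9 ≡ 376 (mod 481)
415^12 ≡ 1 (mod 481) ✓
The order of 415 is 12, so the subgroup it generates has 12 elements.
Index = |(Z/481Z)^×| / |⟨415⟩| = 432 / 12 = 36.

36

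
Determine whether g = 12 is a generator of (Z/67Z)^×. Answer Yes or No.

Yes

φ(67) = 67 − 1 = 66 = 2 · 3 · 11.
It suffices to check that the order of 12 is not a proper divisor of 66: compute 12^(66/q) for q ∈ {2, 3, 11}.
12^33 ≡ 66 (mod 67)  [q = 2: ≢ 1 ✓]
12^22 ≡ 29 (mod 67)  [q = 3: ≢ 1 ✓]
12^6 ≡ 62 (mod 67)  [q = 11: ≢ 1 ✓]
None equal 1, so ord_67(12) = 66: 12 is a primitive root.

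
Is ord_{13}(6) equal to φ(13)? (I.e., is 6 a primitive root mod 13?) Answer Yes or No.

Yes

φ(13) = 13 − 1 = 12 = 2^2 · 3.
6 is a primitive root mod 13 iff 6^(φ(13)/q) ≢ 1 for every prime q | φ(13), i.e. q ∈ {2, 3}.
6^6 ≡ 12 (mod 13)  [q = 2: ≢ 1 ✓]
6^4 ≡ 9 (mod 13)  [q = 3: ≢ 1 ✓]
All checks pass, so 6 has order 12 and is a primitive root modulo 13.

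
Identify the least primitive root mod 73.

5

φ(73) = 73 − 1 = 72 = 2^3 · 3^2.
Test candidates g = 2, 3, … against the prime factors q ∈ {2, 3} of φ(73): g is a generator iff g^(72/q) ≢ 1 for every such q.
g = 2: 2^36 ≡ 1 — hits 1, so not a primitive root.
g = 3: 3^36 ≡ 1 — hits 1, so not a primitive root.
g = 4: 4^36 ≡ 1 — hits 1, so not a primitive root.
g = 5: 5^36 ≡ 72; 5^24 ≡ 8 — none is 1, so 5 is a primitive root.
So 5 is the smallest generator of (Z/73Z)^×.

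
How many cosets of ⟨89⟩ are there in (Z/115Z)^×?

4

ord(89) | φ(115) = φ(5·23) = (5−1)·(23−1) = 4·22 = 88 = 2^3 · 11.
Divisors of 88: 1, 2, 4, 8, 11, 22, 44, 88.
Compute 89^d (mod 115) for the divisors d until we hit 1:
89^1 ≡ 89 (mod 115)
89^2 ≡ 101 (mod 115)
89^4 ≡ 81 (mod 115)
89^8 ≡ 6 (mod 115)
89^11 ≡ 114 (mod 115)
89^22 ≡ 1 (mod 115) ✓
Thus |⟨89⟩| = ord(89) = 22.
The index is φ(115) / ord(89) = 88 / 22 = 4.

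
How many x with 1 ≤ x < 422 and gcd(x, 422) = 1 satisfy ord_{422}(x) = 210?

48

φ(422) = φ(2)·φ(211) = 1·210 = 210 = 2 · 3 · 5 · 7.
Since (Z/422Z)^× is cyclic of order 210, the number of elements of order d is φ(d) when d | 210 and 0 otherwise.
210 = 2 · 3 · 5 · 7 divides 210, and φ(210) = 48.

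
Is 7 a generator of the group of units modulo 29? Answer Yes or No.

No

φ(29) = 29 − 1 = 28 = 2^2 · 7.
Test 7^(28/q) mod 29 for each prime factor q of 28:
7^14 ≡ 1 (mod 29)  [q = 2: ≡ 1 ✗]
7^4 ≡ 23 (mod 29)  [q = 7: ≢ 1 ✓]
7^14 ≡ 1 shows ord(7) | 14, strictly less than φ(29); not a primitive root.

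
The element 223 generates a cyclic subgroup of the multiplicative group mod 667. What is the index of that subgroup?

ord(223) | φ(667) = φ(23·29) = (23−1)·(29−1) = 22·28 = 616 = 2^3 · 7 · 11.
Divisors of 616: 1, 2, 4, 7, 8, 11, 14, 22, 28, 44, 56, 77, 88, 154, 308, 616.
Compute 223^d (mod 667) for the divisors d until we hit 1:
223^1 ≡ 223
223^2 ≡ 371
223^4 ≡ 239
223^7 ≡ 639
223^8 ≡ 426
223^11 ≡ 645
223^14 ≡ 117
223^22 ≡ 484
223^28 ≡ 349
223^44 ≡ 139
223^56 ≡ 407
223^77 ≡ 1
So ord_667(223) = 77, hence |⟨223⟩| = 77.
Index = |(Z/667Z)^×| / |⟨223⟩| = 616 / 77 = 8.

8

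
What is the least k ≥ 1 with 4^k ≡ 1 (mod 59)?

By Lagrange's theorem, ord_59(4) divides φ(59) = 59 − 1 = 58 = 2 · 29.
Divisors of 58: 1, 2, 29, 58.
Compute 4^d (mod 59) for the divisors d until we hit 1:
4^1 ≡ 4 (mod 59)
4^2 ≡ 16 (mod 59)
4^29 ≡ 1 (mod 59) ✓
So ord_59(4) = 29.

29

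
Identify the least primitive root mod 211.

φ(211) = 211 − 1 = 210 = 2 · 3 · 5 · 7.
g is a primitive root iff g^(210/q) ≢ 1 (mod 211) for each prime q ∈ {2, 3, 5, 7}.
g = 2: 2^105 ≡ 210; 2^70 ≡ 196; 2^42 ≡ 107; 2^30 ≡ 171 — none is 1, so 2 is a primitive root.
Hence the least primitive root of 211 is 2.

2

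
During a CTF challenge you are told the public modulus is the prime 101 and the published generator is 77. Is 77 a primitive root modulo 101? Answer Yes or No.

No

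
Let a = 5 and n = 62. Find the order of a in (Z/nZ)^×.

The order of 5 must divide φ(62) = φ(2)·φ(31) = 1·30 = 30 = 2 · 3 · 5.
Divisors of 30: 1, 2, 3, 5, 6, 10, 15, 30.
Evaluate successive powers at the divisors of 30:
5^1 ≡ 5 (mod 62)
5^2 ≡ 25 (mod 62)
5^3 ≡ 1 (mod 62) ✓
So ord_62(5) = 3.

3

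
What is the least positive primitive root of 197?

φ(197) = 197 − 1 = 196 = 2^2 · 7^2.
Test candidates g = 2, 3, … against the prime factors q ∈ {2, 7} of φ(197): g is a generator iff g^(196/q) ≢ 1 for every such q.
g = 2: 2^98 ≡ 196; 2^28 ≡ 104 — none is 1, so 2 is a primitive root.
Hence the least primitive root of 197 is 2.

2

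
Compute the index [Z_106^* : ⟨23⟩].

13

By Lagrange's theorem, ord_106(23) divides φ(106) = φ(2)·φ(53) = 1·52 = 52 = 2^2 · 13.
Divisors of 52: 1, 2, 4, 13, 26, 52.
Check 23^d mod 106 for each divisor in increasing order:
23^1 ≡ 23
23^2 ≡ 105
23^4 ≡ 1
The order of 23 is 4, so the subgroup it generates has 4 elements.
[(Z/106Z)^× : ⟨23⟩] = 52/4 = 13.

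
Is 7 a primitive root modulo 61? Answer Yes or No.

Yes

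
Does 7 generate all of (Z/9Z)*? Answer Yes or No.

No

φ(9) = φ(3^2) = 3·(3−1) = 6 = 2 · 3.
It suffices to check that the order of 7 is not a proper divisor of 6: compute 7^(6/q) for q ∈ {2, 3}.
7^3 ≡ 1 (mod 9)  [q = 2: ≡ 1 ✗]
7^2 ≡ 4 (mod 9)  [q = 3: ≢ 1 ✓]
7^3 ≡ 1 shows ord(7) | 3, strictly less than φ(9); not a primitive root.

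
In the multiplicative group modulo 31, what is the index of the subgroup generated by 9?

By Lagrange's theorem, ord_31(9) divides φ(31) = 31 − 1 = 30 = 2 · 3 · 5.
Divisors of 30: 1, 2, 3, 5, 6, 10, 15, 30.
Check 9^d mod 31 for each divisor in increasing order:
9^1 ≡ 9 (mod 31)
9^2 ≡ 19 (mod 31)
9^3 ≡ 16 (mod 31)
9^5 ≡ 25 (mod 31)
9^6 ≡ 8 (mod 31)
9^10 ≡ 5 (mod 31)
9^15 ≡ 1 (mod 31) ✓
Thus |⟨9⟩| = ord(9) = 15.
[(Z/31Z)^× : ⟨9⟩] = 30/15 = 2.

2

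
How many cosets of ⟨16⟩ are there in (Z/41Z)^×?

8

ord(16) | φ(41) = 41 − 1 = 40 = 2^3 · 5.
Divisors of 40: 1, 2, 4, 5, 8, 10, 20, 40.
Compute 16^d (mod 41) for the divisors d until we hit 1:
16^1 ≡ 16
16^2 ≡ 10
16^4 ≡ 18
16^5 ≡ 1
The order of 16 is 5, so the subgroup it generates has 5 elements.
The index is φ(41) / ord(16) = 40 / 5 = 8.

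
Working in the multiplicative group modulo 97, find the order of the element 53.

48

The order of 53 must divide φ(97) = 97 − 1 = 96 = 2^5 · 3.
Divisors of 96: 1, 2, 3, 4, 6, 8, 12, 16, 24, 32, 48, 96.
Evaluate successive powers at the divisors of 96:
53^1 ≡ 53 (mod 97)
53^2 ≡ 93 (mod 97)
53^3 ≡ 79 (mod 97)
53^4 ≡ 16 (mod 97)
53^6 ≡ 33 (mod 97)
53^8 ≡ 62 (mod 97)
53^12 ≡ 22 (mod 97)
53^16 ≡ 61 (mod 97)
53^24 ≡ 96 (mod 97)
53^32 ≡ 35 (mod 97)
53^48 ≡ 1 (mod 97) ✓
Therefore the multiplicative order of 53 modulo 97 is 48.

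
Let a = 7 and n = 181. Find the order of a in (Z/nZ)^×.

12

By Lagrange's theorem, ord_181(7) divides φ(181) = 181 − 1 = 180 = 2^2 · 3^2 · 5.
Divisors of 180: 1, 2, 3, 4, 5, 6, 9, 10, 12, 15, 18, 20, 30, 36, 45, 60, 90, 180.
Evaluate successive powers at the divisors of 180:
7^1 ≡ 7 (mod 181)
7^2 ≡ 49 (mod 181)
7^3 ≡ 162 (mod 181)
7^4 ≡ 48 (mod 181)
7^5 ≡ 155 (mod 181)
7^6 ≡ 180 (mod 181)
7^9 ≡ 19 (mod 181)
7^10 ≡ 133 (mod 181)
7^12 ≡ 1 (mod 181) ✓
Therefore the multiplicative order of 7 modulo 181 is 12.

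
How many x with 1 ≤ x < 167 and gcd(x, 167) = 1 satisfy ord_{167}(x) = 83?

82

φ(167) = 167 − 1 = 166 = 2 · 83.
Since (Z/167Z)^× is cyclic of order 166, the number of elements of order d is φ(d) when d | 166 and 0 otherwise.
83 | 166, and φ(83) = 83 − 1 = 82.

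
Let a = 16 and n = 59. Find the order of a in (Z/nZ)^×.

29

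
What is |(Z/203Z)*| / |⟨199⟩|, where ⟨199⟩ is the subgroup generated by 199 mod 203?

4

ord(199) | φ(203) = φ(7·29) = (7−1)·(29−1) = 6·28 = 168 = 2^3 · 3 · 7.
Divisors of 168: 1, 2, 3, 4, 6, 7, 8, 12, 14, 21, 24, 28, 42, 56, 84, 168.
Evaluate successive powers at the divisors of 168:
199^1 ≡ 199 (mod 203)
199^2 ≡ 16 (mod 203)
199^3 ≡ 139 (mod 203)
199^4 ≡ 53 (mod 203)
199^6 ≡ 36 (mod 203)
199^7 ≡ 59 (mod 203)
199^8 ≡ 170 (mod 203)
199^12 ≡ 78 (mod 203)
199^14 ≡ 30 (mod 203)
199^21 ≡ 146 (mod 203)
199^24 ≡ 197 (mod 203)
199^28 ≡ 88 (mod 203)
199^42 ≡ 1 (mod 203) ✓
The order of 199 is 42, so the subgroup it generates has 42 elements.
[(Z/203Z)^× : ⟨199⟩] = 168/42 = 4.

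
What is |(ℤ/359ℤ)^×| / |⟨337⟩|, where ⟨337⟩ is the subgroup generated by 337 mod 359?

1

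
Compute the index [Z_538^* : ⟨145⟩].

ord(145) | φ(538) = φ(2)·φ(269) = 1·268 = 268 = 2^2 · 67.
Divisors of 268: 1, 2, 4, 67, 134, 268.
Evaluate successive powers at the divisors of 268:
145^1 ≡ 145 (mod 538)
145^2 ≡ 43 (mod 538)
145^4 ≡ 235 (mod 538)
145^67 ≡ 351 (mod 538)
145^134 ≡ 537 (mod 538)
145^268 ≡ 1 (mod 538) ✓
So ord_538(145) = 268, hence |⟨145⟩| = 268.
Index = |(Z/538Z)^×| / |⟨145⟩| = 268 / 268 = 1.

1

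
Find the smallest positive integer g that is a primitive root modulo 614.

5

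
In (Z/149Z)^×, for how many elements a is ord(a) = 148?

φ(149) = 149 − 1 = 148 = 2^2 · 37.
Since (Z/149Z)^× is cyclic of order 148, the number of elements of order d is φ(d) when d | 148 and 0 otherwise.
148 = 2^2 · 37 divides 148, and φ(148) = 72.

72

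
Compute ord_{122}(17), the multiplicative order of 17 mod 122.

60

ord(17) | φ(122) = φ(2)·φ(61) = 1·60 = 60 = 2^2 · 3 · 5.
Divisors of 60: 1, 2, 3, 4, 5, 6, 10, 12, 15, 20, 30, 60.
Check 17^d mod 122 for each divisor in increasing order:
17^1 ≡ 17
17^2 ≡ 45
17^3 ≡ 33
17^4 ≡ 73
17^5 ≡ 21
17^6 ≡ 113
17^10 ≡ 75
17^12 ≡ 81
17^15 ≡ 111
17^20 ≡ 13
17^30 ≡ 121
17^60 ≡ 1
Therefore the multiplicative order of 17 modulo 122 is 60.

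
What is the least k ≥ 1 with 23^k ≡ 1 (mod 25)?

20

The order of 23 must divide φ(25) = φ(5^2) = 5·(5−1) = 20 = 2^2 · 5.
Divisors of 20: 1, 2, 4, 5, 10, 20.
Compute 23^d (mod 25) for the divisors d until we hit 1:
23^1 ≡ 23 (mod 25)
23^2 ≡ 4 (mod 25)
23^4 ≡ 16 (mod 25)
23^5 ≡ 18 (mod 25)
23^10 ≡ 24 (mod 25)
23^20 ≡ 1 (mod 25) ✓
Therefore the multiplicative order of 23 modulo 25 is 20.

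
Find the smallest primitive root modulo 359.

7

φ(359) = 359 − 1 = 358 = 2 · 179.
g is a primitive root iff g^(358/q) ≢ 1 (mod 359) for each prime q ∈ {2, 179}.
g = 2: 2^179 ≡ 1 — hits 1, so not a primitive root.
g = 3: 3^179 ≡ 1 — hits 1, so not a primitive root.
g = 4: 4^179 ≡ 1 — hits 1, so not a primitive root.
g = 5: 5^179 ≡ 1 — hits 1, so not a primitive root.
g = 6: 6^179 ≡ 1 — hits 1, so not a primitive root.
g = 7: 7^179 ≡ 358; 7^2 ≡ 49 — none is 1, so 7 is a primitive root.
Hence the least primitive root of 359 is 7.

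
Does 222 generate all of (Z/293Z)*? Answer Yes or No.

φ(293) = 293 − 1 = 292 = 2^2 · 73.
Test 222^(292/q) mod 293 for each prime factor q of 292:
222^146 ≡ 1 (mod 293)  [q = 2: ≡ 1 ✗]
222^4 ≡ 84 (mod 293)  [q = 73: ≢ 1 ✓]
222^146 ≡ 1 shows ord(222) | 146, strictly less than φ(293); not a primitive root.

No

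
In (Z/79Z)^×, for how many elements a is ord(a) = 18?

0

φ(79) = 79 − 1 = 78 = 2 · 3 · 13.
(Z/79Z)^× is cyclic (|G| = 78); a cyclic group of order m has exactly φ(d) elements of each order d | m, and none otherwise.
18 does not divide 78, so no element of (Z/79Z)^× has order 18.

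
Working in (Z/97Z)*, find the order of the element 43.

24

The order of 43 must divide φ(97) = 97 − 1 = 96 = 2^5 · 3.
Divisors of 96: 1, 2, 3, 4, 6, 8, 12, 16, 24, 32, 48, 96.
Check 43^d mod 97 for each divisor in increasing order:
43^1 ≡ 43 (mod 97)
43^2 ≡ 6 (mod 97)
43^3 ≡ 64 (mod 97)
43^4 ≡ 36 (mod 97)
43^6 ≡ 22 (mod 97)
43^8 ≡ 35 (mod 97)
43^12 ≡ 96 (mod 97)
43^16 ≡ 61 (mod 97)
43^24 ≡ 1 (mod 97) ✓
The smallest such exponent is 24, so the order of 43 is 24.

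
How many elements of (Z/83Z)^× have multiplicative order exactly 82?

40

φ(83) = 83 − 1 = 82 = 2 · 41.
(Z/83Z)^× is cyclic (|G| = 82); a cyclic group of order m has exactly φ(d) elements of each order d | m, and none otherwise.
82 = 2 · 41 divides 82, and φ(82) = 40.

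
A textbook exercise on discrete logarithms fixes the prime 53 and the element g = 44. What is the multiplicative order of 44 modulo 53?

13

ord(44) | φ(53) = 53 − 1 = 52 = 2^2 · 13.
Divisors of 52: 1, 2, 4, 13, 26, 52.
Test each divisor d:
44^1 ≡ 44
44^2 ≡ 28
44^4 ≡ 42
44^13 ≡ 1
Therefore the multiplicative order of 44 modulo 53 is 13.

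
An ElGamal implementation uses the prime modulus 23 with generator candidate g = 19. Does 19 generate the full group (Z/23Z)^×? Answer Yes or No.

φ(23) = 23 − 1 = 22 = 2 · 11.
It suffices to check that the order of 19 is not a proper divisor of 22: compute 19^(22/q) for q ∈ {2, 11}.
19^11 ≡ 22 (mod 23)  [q = 2: ≢ 1 ✓]
19^2 ≡ 16 (mod 23)  [q = 11: ≢ 1 ✓]
Every test exponent gives a nontrivial residue, hence 19 generates the full group.

Yes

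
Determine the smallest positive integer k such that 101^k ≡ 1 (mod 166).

82

ord(101) | φ(166) = φ(2)·φ(83) = 1·82 = 82 = 2 · 41.
Divisors of 82: 1, 2, 41, 82.
Check 101^d mod 166 for each divisor in increasing order:
101^1 ≡ 101
101^2 ≡ 75
101^41 ≡ 165
101^82 ≡ 1
Hence ord(101) = 82.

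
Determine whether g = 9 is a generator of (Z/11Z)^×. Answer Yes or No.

No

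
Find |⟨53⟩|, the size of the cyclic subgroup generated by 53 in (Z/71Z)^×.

70

By Lagrange's theorem, ord_71(53) divides φ(71) = 71 − 1 = 70 = 2 · 5 · 7.
Divisors of 70: 1, 2, 5, 7, 10, 14, 35, 70.
Check 53^d mod 71 for each divisor in increasing order:
53^1 ≡ 53 (mod 71)
53^2 ≡ 40 (mod 71)
53^5 ≡ 26 (mod 71)
53^7 ≡ 46 (mod 71)
53^10 ≡ 37 (mod 71)
53^14 ≡ 57 (mod 71)
53^35 ≡ 70 (mod 71)
53^70 ≡ 1 (mod 71) ✓
Therefore the multiplicative order of 53 modulo 71 is 70.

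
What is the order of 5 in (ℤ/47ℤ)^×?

By Lagrange's theorem, ord_47(5) divides φ(47) = 47 − 1 = 46 = 2 · 23.
Divisors of 46: 1, 2, 23, 46.
Test each divisor d:
5^1 ≡ 5
5^2 ≡ 25
5^23 ≡ 46
5^46 ≡ 1
Therefore the multiplicative order of 5 modulo 47 is 46.

46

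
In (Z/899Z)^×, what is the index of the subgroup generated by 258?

2

By Lagrange's theorem, ord_899(258) divides φ(899) = φ(29·31) = (29−1)·(31−1) = 28·30 = 840 = 2^3 · 3 · 5 · 7.
Divisors of 840: 1, 2, 3, 4, 5, 6, 7, 8, 10, 12, 14, 15, 20, 21, 24, 28, 30, 35, 40, 42, 56, 60, 70, 84, 105, 120, 140, 168, 210, 280, 420, 840.
Check 258^d mod 899 for each divisor in increasing order:
258^1 ≡ 258
258^2 ≡ 38
258^3 ≡ 814
258^4 ≡ 545
258^5 ≡ 366
258^6 ≡ 33
258^7 ≡ 423
258^8 ≡ 355
258^10 ≡ 5
258^12 ≡ 190
258^14 ≡ 28
258^15 ≡ 32
258^20 ≡ 25
258^21 ≡ 157
258^24 ≡ 140
258^28 ≡ 784
258^30 ≡ 125
258^35 ≡ 800
258^40 ≡ 625
258^42 ≡ 376
258^56 ≡ 639
258^60 ≡ 342
258^70 ≡ 811
258^84 ≡ 233
258^105 ≡ 621
258^120 ≡ 94
258^140 ≡ 552
258^168 ≡ 349
258^210 ≡ 869
258^280 ≡ 842
258^420 ≡ 1
Thus |⟨258⟩| = ord(258) = 420.
Index = |(Z/899Z)^×| / |⟨258⟩| = 840 / 420 = 2.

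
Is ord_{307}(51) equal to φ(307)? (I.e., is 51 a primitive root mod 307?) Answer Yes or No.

φ(307) = 307 − 1 = 306 = 2 · 3^2 · 17.
Test 51^(306/q) mod 307 for each prime factor q of 306:
51^153 ≡ 306 (mod 307)  [q = 2: ≢ 1 ✓]
51^102 ≡ 1 (mod 307)  [q = 3: ≡ 1 ✗]
51^18 ≡ 304 (mod 307)  [q = 17: ≢ 1 ✓]
Since 51^102 ≡ 1, the order of 51 divides 102 < 306, so 51 is not a primitive root.

No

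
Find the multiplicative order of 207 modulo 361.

171

ord(207) | φ(361) = φ(19^2) = 19·(19−1) = 342 = 2 · 3^2 · 19.
Divisors of 342: 1, 2, 3, 6, 9, 18, 19, 38, 57, 114, 171, 342.
Compute 207^d (mod 361) for the divisors d until we hit 1:
207^1 ≡ 207 (mod 361)
207^2 ≡ 251 (mod 361)
207^3 ≡ 334 (mod 361)
207^6 ≡ 7 (mod 361)
207^9 ≡ 172 (mod 361)
207^18 ≡ 343 (mod 361)
207^19 ≡ 245 (mod 361)
207^38 ≡ 99 (mod 361)
207^57 ≡ 68 (mod 361)
207^114 ≡ 292 (mod 361)
207^171 ≡ 1 (mod 361) ✓
The smallest such exponent is 171, so the order of 207 is 171.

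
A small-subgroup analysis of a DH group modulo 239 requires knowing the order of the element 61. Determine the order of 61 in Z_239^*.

119

The order of 61 must divide φ(239) = 239 − 1 = 238 = 2 · 7 · 17.
Divisors of 238: 1, 2, 7, 14, 17, 34, 119, 238.
Check 61^d mod 239 for each divisor in increasing order:
61^1 ≡ 61
61^2 ≡ 136
61^7 ≡ 36
61^14 ≡ 101
61^17 ≡ 201
61^34 ≡ 10
61^119 ≡ 1
Therefore the multiplicative order of 61 modulo 239 is 119.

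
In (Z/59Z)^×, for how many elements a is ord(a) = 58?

φ(59) = 59 − 1 = 58 = 2 · 29.
In a cyclic group of order 58, there are φ(d) elements of order d for each divisor d of 58, and zero for non-divisors.
58 = 2 · 29 divides 58, and φ(58) = 28.

28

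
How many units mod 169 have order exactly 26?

φ(169) = φ(13^2) = 13·(13−1) = 156 = 2^2 · 3 · 13.
In a cyclic group of order 156, there are φ(d) elements of order d for each divisor d of 156, and zero for non-divisors.
26 = 2 · 13 divides 156, and φ(26) = 12.

12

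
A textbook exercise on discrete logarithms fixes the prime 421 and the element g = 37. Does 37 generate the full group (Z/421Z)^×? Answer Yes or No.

No

φ(421) = 421 − 1 = 420 = 2^2 · 3 · 5 · 7.
It suffices to check that the order of 37 is not a proper divisor of 420: compute 37^(420/q) for q ∈ {2, 3, 5, 7}.
37^210 ≡ 420 (mod 421)  [q = 2: ≢ 1 ✓]
37^140 ≡ 1 (mod 421)  [q = 3: ≡ 1 ✗]
37^84 ≡ 279 (mod 421)  [q = 5: ≢ 1 ✓]
37^60 ≡ 247 (mod 421)  [q = 7: ≢ 1 ✓]
The check at q = 3 fails, so 37 generates a proper subgroup.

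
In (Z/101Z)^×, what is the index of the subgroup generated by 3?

1

The order of 3 must divide φ(101) = 101 − 1 = 100 = 2^2 · 5^2.
Divisors of 100: 1, 2, 4, 5, 10, 20, 25, 50, 100.
Compute 3^d (mod 101) for the divisors d until we hit 1:
3^1 ≡ 3 (mod 101)
3^2 ≡ 9 (mod 101)
3^4 ≡ 81 (mod 101)
3^5 ≡ 41 (mod 101)
3^10 ≡ 65 (mod 101)
3^20 ≡ 84 (mod 101)
3^25 ≡ 10 (mod 101)
3^50 ≡ 100 (mod 101)
3^100 ≡ 1 (mod 101) ✓
Thus |⟨3⟩| = ord(3) = 100.
[(Z/101Z)^× : ⟨3⟩] = 100/100 = 1.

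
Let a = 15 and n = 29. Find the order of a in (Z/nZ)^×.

28

By Lagrange's theorem, ord_29(15) divides φ(29) = 29 − 1 = 28 = 2^2 · 7.
Divisors of 28: 1, 2, 4, 7, 14, 28.
Test each divisor d:
15^1 ≡ 15 (mod 29)
15^2 ≡ 22 (mod 29)
15^4 ≡ 20 (mod 29)
15^7 ≡ 17 (mod 29)
15^14 ≡ 28 (mod 29)
15^28 ≡ 1 (mod 29) ✓
Therefore the multiplicative order of 15 modulo 29 is 28.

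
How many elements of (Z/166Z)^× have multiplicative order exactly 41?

40

φ(166) = φ(2)·φ(83) = 1·82 = 82 = 2 · 41.
(Z/166Z)^× is cyclic (|G| = 82); a cyclic group of order m has exactly φ(d) elements of each order d | m, and none otherwise.
41 | 82, and φ(41) = 41 − 1 = 40.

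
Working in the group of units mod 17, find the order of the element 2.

8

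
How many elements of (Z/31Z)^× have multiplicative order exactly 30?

8

φ(31) = 31 − 1 = 30 = 2 · 3 · 5.
Since (Z/31Z)^× is cyclic of order 30, the number of elements of order d is φ(d) when d | 30 and 0 otherwise.
30 = 2 · 3 · 5 divides 30, and φ(30) = 8.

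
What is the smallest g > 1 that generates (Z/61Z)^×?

2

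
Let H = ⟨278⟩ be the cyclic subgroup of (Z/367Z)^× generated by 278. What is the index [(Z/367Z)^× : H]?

By Lagrange's theorem, ord_367(278) divides φ(367) = 367 − 1 = 366 = 2 · 3 · 61.
Divisors of 366: 1, 2, 3, 6, 61, 122, 183, 366.
Check 278^d mod 367 for each divisor in increasing order:
278^1 ≡ 278 (mod 367)
278^2 ≡ 214 (mod 367)
278^3 ≡ 38 (mod 367)
278^6 ≡ 343 (mod 367)
278^61 ≡ 84 (mod 367)
278^122 ≡ 83 (mod 367)
278^183 ≡ 366 (mod 367)
278^366 ≡ 1 (mod 367) ✓
So ord_367(278) = 366, hence |⟨278⟩| = 366.
Index = |(Z/367Z)^×| / |⟨278⟩| = 366 / 366 = 1.

1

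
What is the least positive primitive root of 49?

3

φ(49) = φ(7^2) = 7·(7−1) = 42 = 2 · 3 · 7.
g is a primitive root iff g^(42/q) ≢ 1 (mod 49) for each prime q ∈ {2, 3, 7}.
g = 2: 2^21 ≡ 1 — hits 1, so not a primitive root.
g = 3: 3^21 ≡ 48; 3^14 ≡ 30; 3^6 ≡ 43 — none is 1, so 3 is a primitive root.
The smallest primitive root modulo 49 is 3.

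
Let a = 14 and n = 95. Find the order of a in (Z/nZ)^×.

18

ord(14) | φ(95) = φ(5·19) = (5−1)·(19−1) = 4·18 = 72 = 2^3 · 3^2.
Divisors of 72: 1, 2, 3, 4, 6, 8, 9, 12, 18, 24, 36, 72.
Evaluate successive powers at the divisors of 72:
14^1 ≡ 14 (mod 95)
14^2 ≡ 6 (mod 95)
14^3 ≡ 84 (mod 95)
14^4 ≡ 36 (mod 95)
14^6 ≡ 26 (mod 95)
14^8 ≡ 61 (mod 95)
14^9 ≡ 94 (mod 95)
14^12 ≡ 11 (mod 95)
14^18 ≡ 1 (mod 95) ✓
So ord_95(14) = 18.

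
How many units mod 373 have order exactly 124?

60

φ(373) = 373 − 1 = 372 = 2^2 · 3 · 31.
In a cyclic group of order 372, there are φ(d) elements of order d for each divisor d of 372, and zero for non-divisors.
124 = 2^2 · 31 divides 372, and φ(124) = 60.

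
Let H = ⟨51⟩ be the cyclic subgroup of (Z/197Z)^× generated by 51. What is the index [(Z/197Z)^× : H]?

By Lagrange's theorem, ord_197(51) divides φ(197) = 197 − 1 = 196 = 2^2 · 7^2.
Divisors of 196: 1, 2, 4, 7, 14, 28, 49, 98, 196.
Compute 51^d (mod 197) for the divisors d until we hit 1:
51^1 ≡ 51 (mod 197)
51^2 ≡ 40 (mod 197)
51^4 ≡ 24 (mod 197)
51^7 ≡ 104 (mod 197)
51^14 ≡ 178 (mod 197)
51^28 ≡ 164 (mod 197)
51^49 ≡ 1 (mod 197) ✓
Thus |⟨51⟩| = ord(51) = 49.
Index = |(Z/197Z)^×| / |⟨51⟩| = 196 / 49 = 4.

4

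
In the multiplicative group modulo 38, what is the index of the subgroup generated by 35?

2

Since 35 ∈ (Z/38Z)^×, its order divides φ(38) = φ(2)·φ(19) = 1·18 = 18 = 2 · 3^2.
Divisors of 18: 1, 2, 3, 6, 9, 18.
Check 35^d mod 38 for each divisor in increasing order:
35^1 ≡ 35 (mod 38)
35^2 ≡ 9 (mod 38)
35^3 ≡ 11 (mod 38)
35^6 ≡ 7 (mod 38)
35^9 ≡ 1 (mod 38) ✓
Thus |⟨35⟩| = ord(35) = 9.
The index is φ(38) / ord(35) = 18 / 9 = 2.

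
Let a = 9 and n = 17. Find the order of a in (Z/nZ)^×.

8

By Lagrange's theorem, ord_17(9) divides φ(17) = 17 − 1 = 16 = 2^4.
Divisors of 16: 1, 2, 4, 8, 16.
Compute 9^d (mod 17) for the divisors d until we hit 1:
9^1 ≡ 9 (mod 17)
9^2 ≡ 13 (mod 17)
9^4 ≡ 16 (mod 17)
9^8 ≡ 1 (mod 17) ✓
Hence ord(9) = 8.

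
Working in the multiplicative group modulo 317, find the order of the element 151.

316

By Lagrange's theorem, ord_317(151) divides φ(317) = 317 − 1 = 316 = 2^2 · 79.
Divisors of 316: 1, 2, 4, 79, 158, 316.
Evaluate successive powers at the divisors of 316:
151^1 ≡ 151 (mod 317)
151^2 ≡ 294 (mod 317)
151^4 ≡ 212 (mod 317)
151^79 ≡ 203 (mod 317)
151^158 ≡ 316 (mod 317)
151^316 ≡ 1 (mod 317) ✓
Therefore the multiplicative order of 151 modulo 317 is 316.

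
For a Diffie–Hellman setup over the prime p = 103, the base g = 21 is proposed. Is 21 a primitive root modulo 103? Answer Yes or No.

Yes

φ(103) = 103 − 1 = 102 = 2 · 3 · 17.
21 is a primitive root mod 103 iff 21^(φ(103)/q) ≢ 1 for every prime q | φ(103), i.e. q ∈ {2, 3, 17}.
21^51 ≡ 102 (mod 103)  [q = 2: ≢ 1 ✓]
21^34 ≡ 56 (mod 103)  [q = 3: ≢ 1 ✓]
21^6 ≡ 81 (mod 103)  [q = 17: ≢ 1 ✓]
None equal 1, so ord_103(21) = 102: 21 is a primitive root.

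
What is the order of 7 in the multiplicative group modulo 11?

10

The order of 7 must divide φ(11) = 11 − 1 = 10 = 2 · 5.
Divisors of 10: 1, 2, 5, 10.
Evaluate successive powers at the divisors of 10:
7^1 ≡ 7
7^2 ≡ 5
7^5 ≡ 10
7^10 ≡ 1
So ord_11(7) = 10.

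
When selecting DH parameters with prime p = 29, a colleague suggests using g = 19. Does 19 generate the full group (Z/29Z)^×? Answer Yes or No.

Yes

φ(29) = 29 − 1 = 28 = 2^2 · 7.
An element g generates (Z/29Z)^× iff g^(28/q) ≢ 1 (mod 29) for each prime q ∈ {2, 7}.
19^14 ≡ 28 (mod 29)  [q = 2: ≢ 1 ✓]
19^4 ≡ 24 (mod 29)  [q = 7: ≢ 1 ✓]
All checks pass, so 19 has order 28 and is a primitive root modulo 29.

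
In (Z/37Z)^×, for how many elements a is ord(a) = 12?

4

φ(37) = 37 − 1 = 36 = 2^2 · 3^2.
Since (Z/37Z)^× is cyclic of order 36, the number of elements of order d is φ(d) when d | 36 and 0 otherwise.
12 = 2^2 · 3 divides 36, and φ(12) = 4.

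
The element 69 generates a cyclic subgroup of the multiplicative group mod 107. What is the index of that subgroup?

2

ord(69) | φ(107) = 107 − 1 = 106 = 2 · 53.
Divisors of 106: 1, 2, 53, 106.
Evaluate successive powers at the divisors of 106:
69^1 ≡ 69
69^2 ≡ 53
69^53 ≡ 1
So ord_107(69) = 53, hence |⟨69⟩| = 53.
[(Z/107Z)^× : ⟨69⟩] = 106/53 = 2.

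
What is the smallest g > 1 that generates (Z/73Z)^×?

5

φ(73) = 73 − 1 = 72 = 2^3 · 3^2.
g is a primitive root iff g^(72/q) ≢ 1 (mod 73) for each prime q ∈ {2, 3}.
g = 2: 2^36 ≡ 1 — hits 1, so not a primitive root.
g = 3: 3^36 ≡ 1 — hits 1, so not a primitive root.
g = 4: 4^36 ≡ 1 — hits 1, so not a primitive root.
g = 5: 5^36 ≡ 72; 5^24 ≡ 8 — none is 1, so 5 is a primitive root.
The smallest primitive root modulo 73 is 5.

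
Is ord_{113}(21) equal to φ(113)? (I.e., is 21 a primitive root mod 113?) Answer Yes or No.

Yes

φ(113) = 113 − 1 = 112 = 2^4 · 7.
It suffices to check that the order of 21 is not a proper divisor of 112: compute 21^(112/q) for q ∈ {2, 7}.
21^56 ≡ 112 (mod 113)  [q = 2: ≢ 1 ✓]
21^16 ≡ 28 (mod 113)  [q = 7: ≢ 1 ✓]
None equal 1, so ord_113(21) = 112: 21 is a primitive root.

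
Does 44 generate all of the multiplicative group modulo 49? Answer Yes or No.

φ(49) = φ(7^2) = 7·(7−1) = 42 = 2 · 3 · 7.
An element g generates (Z/49Z)^× iff g^(42/q) ≢ 1 (mod 49) for each prime q ∈ {2, 3, 7}.
44^21 ≡ 1 (mod 49)  [q = 2: ≡ 1 ✗]
44^14 ≡ 18 (mod 49)  [q = 3: ≢ 1 ✓]
44^6 ≡ 43 (mod 49)  [q = 7: ≢ 1 ✓]
The check at q = 2 fails, so 44 generates a proper subgroup.

No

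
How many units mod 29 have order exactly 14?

6

φ(29) = 29 − 1 = 28 = 2^2 · 7.
(Z/29Z)^× is cyclic (|G| = 28); a cyclic group of order m has exactly φ(d) elements of each order d | m, and none otherwise.
14 = 2 · 7 divides 28, and φ(14) = 6.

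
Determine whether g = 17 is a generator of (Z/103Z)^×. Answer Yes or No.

No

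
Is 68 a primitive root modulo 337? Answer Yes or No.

Yes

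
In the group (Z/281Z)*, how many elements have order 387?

0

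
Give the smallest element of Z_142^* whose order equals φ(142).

7

φ(142) = φ(2)·φ(71) = 1·70 = 70 = 2 · 5 · 7.
g is a primitive root iff g^(70/q) ≢ 1 (mod 142) for each prime q ∈ {2, 5, 7}.
g = 2: gcd(2, 142) = 2 > 1, not a unit — skip.
g = 3: 3^35 ≡ 1 — hits 1, so not a primitive root.
g = 4: gcd(4, 142) = 2 > 1, not a unit — skip.
g = 5: 5^35 ≡ 1 — hits 1, so not a primitive root.
g = 6: gcd(6, 142) = 2 > 1, not a unit — skip.
g = 7: 7^35 ≡ 141; 7^14 ≡ 125; 7^10 ≡ 45 — none is 1, so 7 is a primitive root.
So 7 is the smallest generator of (Z/142Z)^×.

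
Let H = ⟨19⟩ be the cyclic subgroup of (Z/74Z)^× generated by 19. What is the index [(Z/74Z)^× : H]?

1

ord(19) | φ(74) = φ(2)·φ(37) = 1·36 = 36 = 2^2 · 3^2.
Divisors of 36: 1, 2, 3, 4, 6, 9, 12, 18, 36.
Evaluate successive powers at the divisors of 36:
19^1 ≡ 19 (mod 74)
19^2 ≡ 65 (mod 74)
19^3 ≡ 51 (mod 74)
19^4 ≡ 7 (mod 74)
19^6 ≡ 11 (mod 74)
19^9 ≡ 43 (mod 74)
19^12 ≡ 47 (mod 74)
19^18 ≡ 73 (mod 74)
19^36 ≡ 1 (mod 74) ✓
The order of 19 is 36, so the subgroup it generates has 36 elements.
Index = |(Z/74Z)^×| / |⟨19⟩| = 36 / 36 = 1.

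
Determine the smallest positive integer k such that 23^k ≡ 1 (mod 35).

12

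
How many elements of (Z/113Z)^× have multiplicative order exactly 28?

12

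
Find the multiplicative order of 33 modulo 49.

Since 33 ∈ (Z/49Z)^×, its order divides φ(49) = φ(7^2) = 7·(7−1) = 42 = 2 · 3 · 7.
Divisors of 42: 1, 2, 3, 6, 7, 14, 21, 42.
Check 33^d mod 49 for each divisor in increasing order:
33^1 ≡ 33 (mod 49)
33^2 ≡ 11 (mod 49)
33^3 ≡ 20 (mod 49)
33^6 ≡ 8 (mod 49)
33^7 ≡ 19 (mod 49)
33^14 ≡ 18 (mod 49)
33^21 ≡ 48 (mod 49)
33^42 ≡ 1 (mod 49) ✓
Hence ord(33) = 42.

42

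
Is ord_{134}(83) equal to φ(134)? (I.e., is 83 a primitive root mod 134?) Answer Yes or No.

No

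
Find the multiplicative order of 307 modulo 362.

By Lagrange's theorem, ord_362(307) divides φ(362) = φ(2)·φ(181) = 1·180 = 180 = 2^2 · 3^2 · 5.
Divisors of 180: 1, 2, 3, 4, 5, 6, 9, 10, 12, 15, 18, 20, 30, 36, 45, 60, 90, 180.
Check 307^d mod 362 for each divisor in increasing order:
307^1 ≡ 307 (mod 362)
307^2 ≡ 129 (mod 362)
307^3 ≡ 145 (mod 362)
307^4 ≡ 351 (mod 362)
307^5 ≡ 243 (mod 362)
307^6 ≡ 29 (mod 362)
307^9 ≡ 223 (mod 362)
307^10 ≡ 43 (mod 362)
307^12 ≡ 117 (mod 362)
307^15 ≡ 313 (mod 362)
307^18 ≡ 135 (mod 362)
307^20 ≡ 39 (mod 362)
307^30 ≡ 229 (mod 362)
307^36 ≡ 125 (mod 362)
307^45 ≡ 1 (mod 362) ✓
Therefore the multiplicative order of 307 modulo 362 is 45.

45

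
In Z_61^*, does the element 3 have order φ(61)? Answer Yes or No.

φ(61) = 61 − 1 = 60 = 2^2 · 3 · 5.
3 is a primitive root mod 61 iff 3^(φ(61)/q) ≢ 1 for every prime q | φ(61), i.e. q ∈ {2, 3, 5}.
3^30 ≡ 1 (mod 61)  [q = 2: ≡ 1 ✗]
3^20 ≡ 1 (mod 61)  [q = 3: ≡ 1 ✗]
3^12 ≡ 9 (mod 61)  [q = 5: ≢ 1 ✓]
The check at q = 2 fails, so 3 generates a proper subgroup.

No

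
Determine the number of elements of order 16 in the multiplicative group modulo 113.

8

φ(113) = 113 − 1 = 112 = 2^4 · 7.
In a cyclic group of order 112, there are φ(d) elements of order d for each divisor d of 112, and zero for non-divisors.
16 = 2^4 divides 112, and φ(16) = 8.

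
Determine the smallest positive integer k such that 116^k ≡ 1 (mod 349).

The order of 116 must divide φ(349) = 349 − 1 = 348 = 2^2 · 3 · 29.
Divisors of 348: 1, 2, 3, 4, 6, 12, 29, 58, 87, 116, 174, 348.
Compute 116^d (mod 349) for the divisors d until we hit 1:
116^1 ≡ 116 (mod 349)
116^2 ≡ 194 (mod 349)
116^3 ≡ 168 (mod 349)
116^4 ≡ 293 (mod 349)
116^6 ≡ 304 (mod 349)
116^12 ≡ 280 (mod 349)
116^29 ≡ 226 (mod 349)
116^58 ≡ 122 (mod 349)
116^87 ≡ 1 (mod 349) ✓
Therefore the multiplicative order of 116 modulo 349 is 87.

87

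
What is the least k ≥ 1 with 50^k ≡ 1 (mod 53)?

ord(50) | φ(53) = 53 − 1 = 52 = 2^2 · 13.
Divisors of 52: 1, 2, 4, 13, 26, 52.
Compute 50^d (mod 53) for the divisors d until we hit 1:
50^1 ≡ 50
50^2 ≡ 9
50^4 ≡ 28
50^13 ≡ 23
50^26 ≡ 52
50^52 ≡ 1
The smallest such exponent is 52, so the order of 50 is 52.

52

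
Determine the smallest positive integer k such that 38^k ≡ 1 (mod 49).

42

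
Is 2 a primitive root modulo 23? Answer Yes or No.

No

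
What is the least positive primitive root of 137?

φ(137) = 137 − 1 = 136 = 2^3 · 17.
Test candidates g = 2, 3, … against the prime factors q ∈ {2, 17} of φ(137): g is a generator iff g^(136/q) ≢ 1 for every such q.
g = 2: 2^68 ≡ 1 — hits 1, so not a primitive root.
g = 3: 3^68 ≡ 136; 3^8 ≡ 122 — none is 1, so 3 is a primitive root.
So 3 is the smallest generator of (Z/137Z)^×.

3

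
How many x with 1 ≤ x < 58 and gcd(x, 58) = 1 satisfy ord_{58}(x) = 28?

φ(58) = φ(2)·φ(29) = 1·28 = 28 = 2^2 · 7.
(Z/58Z)^× is cyclic (|G| = 28); a cyclic group of order m has exactly φ(d) elements of each order d | m, and none otherwise.
28 = 2^2 · 7 divides 28, and φ(28) = 12.

12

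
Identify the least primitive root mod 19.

φ(19) = 19 − 1 = 18 = 2 · 3^2.
g is a primitive root iff g^(18/q) ≢ 1 (mod 19) for each prime q ∈ {2, 3}.
g = 2: 2^9 ≡ 18; 2^6 ≡ 7 — none is 1, so 2 is a primitive root.
Hence the least primitive root of 19 is 2.

2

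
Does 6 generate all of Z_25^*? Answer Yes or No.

No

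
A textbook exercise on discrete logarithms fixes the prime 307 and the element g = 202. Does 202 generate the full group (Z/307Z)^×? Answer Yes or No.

No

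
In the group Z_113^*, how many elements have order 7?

6

φ(113) = 113 − 1 = 112 = 2^4 · 7.
In a cyclic group of order 112, there are φ(d) elements of order d for each divisor d of 112, and zero for non-divisors.
7 | 112, and φ(7) = 7 − 1 = 6.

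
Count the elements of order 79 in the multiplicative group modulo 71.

φ(71) = 71 − 1 = 70 = 2 · 5 · 7.
In a cyclic group of order 70, there are φ(d) elements of order d for each divisor d of 70, and zero for non-divisors.
Since 79 ∤ 70, the count is 0.

0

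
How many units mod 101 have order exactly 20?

φ(101) = 101 − 1 = 100 = 2^2 · 5^2.
Since (Z/101Z)^× is cyclic of order 100, the number of elements of order d is φ(d) when d | 100 and 0 otherwise.
20 = 2^2 · 5 divides 100, and φ(20) = 8.

8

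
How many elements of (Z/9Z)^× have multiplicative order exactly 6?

2

φ(9) = φ(3^2) = 3·(3−1) = 6 = 2 · 3.
(Z/9Z)^× is cyclic (|G| = 6); a cyclic group of order m has exactly φ(d) elements of each order d | m, and none otherwise.
6 = 2 · 3 divides 6, and φ(6) = 2.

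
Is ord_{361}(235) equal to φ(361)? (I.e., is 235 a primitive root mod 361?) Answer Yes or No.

φ(361) = φ(19^2) = 19·(19−1) = 342 = 2 · 3^2 · 19.
235 is a primitive root mod 361 iff 235^(φ(361)/q) ≢ 1 for every prime q | φ(361), i.e. q ∈ {2, 3, 19}.
235^171 ≡ 1 (mod 361)  [q = 2: ≡ 1 ✗]
235^114 ≡ 1 (mod 361)  [q = 3: ≡ 1 ✗]
235^18 ≡ 267 (mod 361)  [q = 19: ≢ 1 ✓]
Since 235^171 ≡ 1, the order of 235 divides 171 < 342, so 235 is not a primitive root.

No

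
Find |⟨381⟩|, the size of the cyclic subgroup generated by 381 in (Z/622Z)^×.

Since 381 ∈ (Z/622Z)^×, its order divides φ(622) = φ(2)·φ(311) = 1·310 = 310 = 2 · 5 · 31.
Divisors of 310: 1, 2, 5, 10, 31, 62, 155, 310.
Evaluate successive powers at the divisors of 310:
381^1 ≡ 381 (mod 622)
381^2 ≡ 235 (mod 622)
381^5 ≡ 331 (mod 622)
381^10 ≡ 89 (mod 622)
381^31 ≡ 527 (mod 622)
381^62 ≡ 317 (mod 622)
381^155 ≡ 1 (mod 622) ✓
Hence ord(381) = 155.

155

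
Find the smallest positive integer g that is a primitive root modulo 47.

5

φ(47) = 47 − 1 = 46 = 2 · 23.
Test candidates g = 2, 3, … against the prime factors q ∈ {2, 23} of φ(47): g is a generator iff g^(46/q) ≢ 1 for every such q.
g = 2: 2^23 ≡ 1 — hits 1, so not a primitive root.
g = 3: 3^23 ≡ 1 — hits 1, so not a primitive root.
g = 4: 4^23 ≡ 1 — hits 1, so not a primitive root.
g = 5: 5^23 ≡ 46; 5^2 ≡ 25 — none is 1, so 5 is a primitive root.
Hence the least primitive root of 47 is 5.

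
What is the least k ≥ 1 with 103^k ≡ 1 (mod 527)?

15

ord(103) | φ(527) = φ(17·31) = (17−1)·(31−1) = 16·30 = 480 = 2^5 · 3 · 5.
Divisors of 480: 1, 2, 3, 4, 5, 6, 8, 10, 12, 15, 16, 20, 24, 30, 32, 40, 48, 60, 80, 96, 120, 160, 240, 480.
Check 103^d mod 527 for each divisor in increasing order:
103^1 ≡ 103 (mod 527)
103^2 ≡ 69 (mod 527)
103^3 ≡ 256 (mod 527)
103^4 ≡ 18 (mod 527)
103^5 ≡ 273 (mod 527)
103^6 ≡ 188 (mod 527)
103^8 ≡ 324 (mod 527)
103^10 ≡ 222 (mod 527)
103^12 ≡ 35 (mod 527)
103^15 ≡ 1 (mod 527) ✓
The smallest such exponent is 15, so the order of 103 is 15.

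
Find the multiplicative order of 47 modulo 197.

98

Since 47 ∈ (Z/197Z)^×, its order divides φ(197) = 197 − 1 = 196 = 2^2 · 7^2.
Divisors of 196: 1, 2, 4, 7, 14, 28, 49, 98, 196.
Compute 47^d (mod 197) for the divisors d until we hit 1:
47^1 ≡ 47 (mod 197)
47^2 ≡ 42 (mod 197)
47^4 ≡ 188 (mod 197)
47^7 ≡ 161 (mod 197)
47^14 ≡ 114 (mod 197)
47^28 ≡ 191 (mod 197)
47^49 ≡ 196 (mod 197)
47^98 ≡ 1 (mod 197) ✓
The smallest such exponent is 98, so the order of 47 is 98.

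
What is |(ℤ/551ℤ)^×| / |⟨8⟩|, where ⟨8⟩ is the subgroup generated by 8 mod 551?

6

The order of 8 must divide φ(551) = φ(19·29) = (19−1)·(29−1) = 18·28 = 504 = 2^3 · 3^2 · 7.
Divisors of 504: 1, 2, 3, 4, 6, 7, 8, 9, 12, 14, 18, 21, 24, 28, 36, 42, 56, 63, 72, 84, 126, 168, 252, 504.
Compute 8^d (mod 551) for the divisors d until we hit 1:
8^1 ≡ 8 (mod 551)
8^2 ≡ 64 (mod 551)
8^3 ≡ 512 (mod 551)
8^4 ≡ 239 (mod 551)
8^6 ≡ 419 (mod 551)
8^7 ≡ 46 (mod 551)
8^8 ≡ 368 (mod 551)
8^9 ≡ 189 (mod 551)
8^12 ≡ 343 (mod 551)
8^14 ≡ 463 (mod 551)
8^18 ≡ 457 (mod 551)
8^21 ≡ 360 (mod 551)
8^24 ≡ 286 (mod 551)
8^28 ≡ 30 (mod 551)
8^36 ≡ 20 (mod 551)
8^42 ≡ 115 (mod 551)
8^56 ≡ 349 (mod 551)
8^63 ≡ 75 (mod 551)
8^72 ≡ 400 (mod 551)
8^84 ≡ 1 (mod 551) ✓
Thus |⟨8⟩| = ord(8) = 84.
Index = |(Z/551Z)^×| / |⟨8⟩| = 504 / 84 = 6.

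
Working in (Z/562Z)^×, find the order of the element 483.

14

By Lagrange's theorem, ord_562(483) divides φ(562) = φ(2)·φ(281) = 1·280 = 280 = 2^3 · 5 · 7.
Divisors of 280: 1, 2, 4, 5, 7, 8, 10, 14, 20, 28, 35, 40, 56, 70, 140, 280.
Evaluate successive powers at the divisors of 280:
483^1 ≡ 483 (mod 562)
483^2 ≡ 59 (mod 562)
483^4 ≡ 109 (mod 562)
483^5 ≡ 381 (mod 562)
483^7 ≡ 561 (mod 562)
483^8 ≡ 79 (mod 562)
483^10 ≡ 165 (mod 562)
483^14 ≡ 1 (mod 562) ✓
So ord_562(483) = 14.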